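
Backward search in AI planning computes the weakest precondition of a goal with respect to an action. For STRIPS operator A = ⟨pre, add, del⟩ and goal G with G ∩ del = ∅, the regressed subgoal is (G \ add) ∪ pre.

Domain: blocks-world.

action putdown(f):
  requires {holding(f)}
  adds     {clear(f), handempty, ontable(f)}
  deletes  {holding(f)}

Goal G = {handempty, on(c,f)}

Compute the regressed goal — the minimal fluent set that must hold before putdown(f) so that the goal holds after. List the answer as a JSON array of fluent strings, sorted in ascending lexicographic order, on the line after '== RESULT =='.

Compute (G \ add) ∪ pre:
  G ∩ del = {}  (empty — regression defined)
  G \ add = {handempty, on(c,f)} \ {clear(f), handempty, ontable(f)} = {on(c,f)}
  ∪ pre   = {on(c,f)} ∪ {holding(f)}
          = {holding(f), on(c,f)}

== RESULT ==
["holding(f)", "on(c,f)"]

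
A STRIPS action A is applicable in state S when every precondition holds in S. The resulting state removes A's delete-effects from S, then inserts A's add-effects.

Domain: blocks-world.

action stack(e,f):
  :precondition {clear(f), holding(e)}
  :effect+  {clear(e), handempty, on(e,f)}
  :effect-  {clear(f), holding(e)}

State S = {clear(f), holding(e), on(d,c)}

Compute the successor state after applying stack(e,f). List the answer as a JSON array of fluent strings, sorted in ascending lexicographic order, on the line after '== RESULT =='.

Progress:
  pre ⊆ S: {clear(f), holding(e)} ⊆ S  — applicable
  S \ del = {on(d,c)}
  ∪ add   = {clear(e), handempty, on(d,c), on(e,f)}

== RESULT ==
["clear(e)", "handempty", "on(d,c)", "on(e,f)"]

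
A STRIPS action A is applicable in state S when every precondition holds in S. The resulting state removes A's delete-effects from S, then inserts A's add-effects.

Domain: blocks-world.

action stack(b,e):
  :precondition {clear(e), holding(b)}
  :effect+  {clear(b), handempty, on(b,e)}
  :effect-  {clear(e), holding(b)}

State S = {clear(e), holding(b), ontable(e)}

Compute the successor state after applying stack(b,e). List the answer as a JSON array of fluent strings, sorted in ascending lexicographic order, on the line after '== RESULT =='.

Progress:
  pre ⊆ S: {clear(e), holding(b)} ⊆ S  — applicable
  S \ del = {ontable(e)}
  ∪ add   = {clear(b), handempty, on(b,e), ontable(e)}

== RESULT ==
["clear(b)", "handempty", "on(b,e)", "ontable(e)"]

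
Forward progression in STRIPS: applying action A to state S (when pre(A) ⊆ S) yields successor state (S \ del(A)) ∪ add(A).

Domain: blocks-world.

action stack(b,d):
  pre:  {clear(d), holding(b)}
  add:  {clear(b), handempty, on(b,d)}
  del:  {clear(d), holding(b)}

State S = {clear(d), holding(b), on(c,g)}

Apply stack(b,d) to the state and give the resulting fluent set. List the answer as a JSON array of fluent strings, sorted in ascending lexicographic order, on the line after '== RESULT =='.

Compute (S \ del) ∪ add:
  pre ⊆ S: {clear(d), holding(b)} ⊆ S  — applicable
  S \ del = {on(c,g)}
  ∪ add   = {clear(b), handempty, on(b,d), on(c,g)}

== RESULT ==
["clear(b)", "handempty", "on(b,d)", "on(c,g)"]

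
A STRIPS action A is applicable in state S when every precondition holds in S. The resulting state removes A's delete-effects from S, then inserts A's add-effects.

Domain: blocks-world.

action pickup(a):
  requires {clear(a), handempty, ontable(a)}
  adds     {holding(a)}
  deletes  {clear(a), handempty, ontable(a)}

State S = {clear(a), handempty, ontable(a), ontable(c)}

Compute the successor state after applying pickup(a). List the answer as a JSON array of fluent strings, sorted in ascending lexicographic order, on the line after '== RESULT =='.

Progress:
  pre ⊆ S: {clear(a), handempty, ontable(a)} ⊆ S  — applicable
  S \ del = {ontable(c)}
  ∪ add   = {holding(a), ontable(c)}

== RESULT ==
["holding(a)", "ontable(c)"]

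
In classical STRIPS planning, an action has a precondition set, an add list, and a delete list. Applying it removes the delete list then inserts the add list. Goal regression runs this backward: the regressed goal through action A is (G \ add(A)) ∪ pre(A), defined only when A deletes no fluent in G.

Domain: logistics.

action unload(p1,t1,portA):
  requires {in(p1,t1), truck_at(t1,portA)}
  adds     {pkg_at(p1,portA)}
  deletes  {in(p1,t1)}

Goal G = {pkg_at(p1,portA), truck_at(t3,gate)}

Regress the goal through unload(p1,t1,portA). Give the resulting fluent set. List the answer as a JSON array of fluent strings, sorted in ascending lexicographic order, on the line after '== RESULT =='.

Compute (G \ add) ∪ pre:
  G ∩ del = {}  (empty — regression defined)
  G \ add = {pkg_at(p1,portA), truck_at(t3,gate)} \ {pkg_at(p1,portA)} = {truck_at(t3,gate)}
  ∪ pre   = {truck_at(t3,gate)} ∪ {in(p1,t1), truck_at(t1,portA)}
          = {in(p1,t1), truck_at(t1,portA), truck_at(t3,gate)}

== RESULT ==
["in(p1,t1)", "truck_at(t1,portA)", "truck_at(t3,gate)"]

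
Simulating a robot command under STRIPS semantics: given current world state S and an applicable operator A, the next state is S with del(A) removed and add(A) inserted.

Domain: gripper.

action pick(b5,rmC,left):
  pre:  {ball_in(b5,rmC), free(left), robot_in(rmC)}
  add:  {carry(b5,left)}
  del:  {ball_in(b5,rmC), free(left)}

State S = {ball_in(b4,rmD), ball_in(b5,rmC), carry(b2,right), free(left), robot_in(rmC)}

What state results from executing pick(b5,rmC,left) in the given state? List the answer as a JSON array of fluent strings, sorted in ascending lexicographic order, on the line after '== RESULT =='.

Compute (S \ del) ∪ add:
  pre ⊆ S: {ball_in(b5,rmC), free(left), robot_in(rmC)} ⊆ S  — applicable
  S \ del = {ball_in(b4,rmD), carry(b2,right), robot_in(rmC)}
  ∪ add   = {ball_in(b4,rmD), carry(b2,right), carry(b5,left), robot_in(rmC)}

== RESULT ==
["ball_in(b4,rmD)", "carry(b2,right)", "carry(b5,left)", "robot_in(rmC)"]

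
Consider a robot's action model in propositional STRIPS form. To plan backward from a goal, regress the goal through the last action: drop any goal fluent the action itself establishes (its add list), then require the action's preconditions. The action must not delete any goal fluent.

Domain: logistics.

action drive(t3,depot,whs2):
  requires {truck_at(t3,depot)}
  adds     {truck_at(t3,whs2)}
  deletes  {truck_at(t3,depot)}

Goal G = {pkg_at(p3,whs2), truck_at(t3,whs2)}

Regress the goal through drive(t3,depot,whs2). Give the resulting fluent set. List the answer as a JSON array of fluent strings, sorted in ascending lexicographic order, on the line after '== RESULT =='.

Compute (G \ add) ∪ pre:
  G ∩ del = {}  (empty — regression defined)
  G \ add = {pkg_at(p3,whs2), truck_at(t3,whs2)} \ {truck_at(t3,whs2)} = {pkg_at(p3,whs2)}
  ∪ pre   = {pkg_at(p3,whs2)} ∪ {truck_at(t3,depot)}
          = {pkg_at(p3,whs2), truck_at(t3,depot)}

== RESULT ==
["pkg_at(p3,whs2)", "truck_at(t3,depot)"]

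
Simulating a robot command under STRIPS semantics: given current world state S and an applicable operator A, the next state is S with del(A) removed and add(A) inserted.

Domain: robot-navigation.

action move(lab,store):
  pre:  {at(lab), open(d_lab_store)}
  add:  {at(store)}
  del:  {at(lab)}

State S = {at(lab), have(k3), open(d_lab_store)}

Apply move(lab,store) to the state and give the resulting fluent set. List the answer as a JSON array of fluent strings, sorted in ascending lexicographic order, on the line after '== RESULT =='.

Compute (S \ del) ∪ add:
  pre ⊆ S: {at(lab), open(d_lab_store)} ⊆ S  — applicable
  S \ del = {have(k3), open(d_lab_store)}
  ∪ add   = {at(store), have(k3), open(d_lab_store)}

== RESULT ==
["at(store)", "have(k3)", "open(d_lab_store)"]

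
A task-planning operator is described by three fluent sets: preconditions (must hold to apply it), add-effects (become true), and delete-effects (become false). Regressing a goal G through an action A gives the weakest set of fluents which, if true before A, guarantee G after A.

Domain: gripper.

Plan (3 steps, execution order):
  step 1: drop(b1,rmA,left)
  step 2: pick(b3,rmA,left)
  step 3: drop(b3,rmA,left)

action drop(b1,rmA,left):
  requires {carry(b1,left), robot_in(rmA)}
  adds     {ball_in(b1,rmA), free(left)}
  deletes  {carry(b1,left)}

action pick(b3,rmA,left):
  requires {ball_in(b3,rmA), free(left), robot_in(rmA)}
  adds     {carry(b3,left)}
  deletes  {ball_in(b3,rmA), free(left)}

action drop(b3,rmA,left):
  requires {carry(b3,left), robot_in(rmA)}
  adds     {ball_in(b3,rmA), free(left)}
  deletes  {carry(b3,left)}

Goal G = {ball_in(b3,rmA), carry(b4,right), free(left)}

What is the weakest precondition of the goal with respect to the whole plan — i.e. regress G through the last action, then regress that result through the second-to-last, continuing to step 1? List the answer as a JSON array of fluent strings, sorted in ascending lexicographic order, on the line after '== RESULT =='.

Work backward from the goal:
  through step 3 (drop(b3,rmA,left)): drop {ball_in(b3,rmA), free(left)}, keep {carry(b4,right)}, require {carry(b3,left), robot_in(rmA)}
    → {carry(b3,left), carry(b4,right), robot_in(rmA)}
  through step 2 (pick(b3,rmA,left)): drop {carry(b3,left)}, keep {carry(b4,right), robot_in(rmA)}, require {ball_in(b3,rmA), free(left), robot_in(rmA)}
    → {ball_in(b3,rmA), carry(b4,right), free(left), robot_in(rmA)}
  through step 1 (drop(b1,rmA,left)): drop {free(left)}, keep {ball_in(b3,rmA), carry(b4,right), robot_in(rmA)}, require {carry(b1,left), robot_in(rmA)}
    → {ball_in(b3,rmA), carry(b1,left), carry(b4,right), robot_in(rmA)}

== RESULT ==
["ball_in(b3,rmA)", "carry(b1,left)", "carry(b4,right)", "robot_in(rmA)"]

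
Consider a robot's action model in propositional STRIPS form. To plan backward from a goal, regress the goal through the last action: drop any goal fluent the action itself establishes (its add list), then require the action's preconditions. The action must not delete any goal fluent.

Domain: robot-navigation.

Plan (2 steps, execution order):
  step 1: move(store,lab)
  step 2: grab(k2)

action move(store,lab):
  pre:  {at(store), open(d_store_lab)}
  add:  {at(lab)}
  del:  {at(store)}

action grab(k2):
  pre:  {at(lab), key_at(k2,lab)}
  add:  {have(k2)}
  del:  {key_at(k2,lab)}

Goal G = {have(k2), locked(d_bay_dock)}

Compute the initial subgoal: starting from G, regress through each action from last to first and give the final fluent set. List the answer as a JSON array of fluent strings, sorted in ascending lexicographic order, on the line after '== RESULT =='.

Work backward from the goal:
  through step 2 (grab(k2)): drop {have(k2)}, keep {locked(d_bay_dock)}, require {at(lab), key_at(k2,lab)}
    → {at(lab), key_at(k2,lab), locked(d_bay_dock)}
  through step 1 (move(store,lab)): drop {at(lab)}, keep {key_at(k2,lab), locked(d_bay_dock)}, require {at(store), open(d_store_lab)}
    → {at(store), key_at(k2,lab), locked(d_bay_dock), open(d_store_lab)}

== RESULT ==
["at(store)", "key_at(k2,lab)", "locked(d_bay_dock)", "open(d_store_lab)"]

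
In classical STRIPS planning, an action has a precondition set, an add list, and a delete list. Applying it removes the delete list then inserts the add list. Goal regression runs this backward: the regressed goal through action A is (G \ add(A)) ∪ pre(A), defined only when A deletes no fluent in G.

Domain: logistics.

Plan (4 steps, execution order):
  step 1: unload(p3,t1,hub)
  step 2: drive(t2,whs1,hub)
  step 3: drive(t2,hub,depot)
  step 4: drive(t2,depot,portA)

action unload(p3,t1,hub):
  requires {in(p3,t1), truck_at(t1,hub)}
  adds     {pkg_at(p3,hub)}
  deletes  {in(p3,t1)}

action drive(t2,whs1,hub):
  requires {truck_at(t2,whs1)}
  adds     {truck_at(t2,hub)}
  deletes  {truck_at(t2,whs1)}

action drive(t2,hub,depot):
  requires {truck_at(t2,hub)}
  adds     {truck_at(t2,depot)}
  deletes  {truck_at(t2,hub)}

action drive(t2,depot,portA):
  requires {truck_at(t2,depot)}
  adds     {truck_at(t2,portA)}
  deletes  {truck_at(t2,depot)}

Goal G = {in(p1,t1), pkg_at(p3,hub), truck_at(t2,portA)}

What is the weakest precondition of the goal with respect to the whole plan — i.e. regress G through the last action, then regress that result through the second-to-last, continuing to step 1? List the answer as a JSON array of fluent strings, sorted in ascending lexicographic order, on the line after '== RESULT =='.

Regress step by step:
  through step 4 (drive(t2,depot,portA)): drop {truck_at(t2,portA)}, keep {in(p1,t1), pkg_at(p3,hub)}, require {truck_at(t2,depot)}
    → {in(p1,t1), pkg_at(p3,hub), truck_at(t2,depot)}
  through step 3 (drive(t2,hub,depot)): drop {truck_at(t2,depot)}, keep {in(p1,t1), pkg_at(p3,hub)}, require {truck_at(t2,hub)}
    → {in(p1,t1), pkg_at(p3,hub), truck_at(t2,hub)}
  through step 2 (drive(t2,whs1,hub)): drop {truck_at(t2,hub)}, keep {in(p1,t1), pkg_at(p3,hub)}, require {truck_at(t2,whs1)}
    → {in(p1,t1), pkg_at(p3,hub), truck_at(t2,whs1)}
  through step 1 (unload(p3,t1,hub)): drop {pkg_at(p3,hub)}, keep {in(p1,t1), truck_at(t2,whs1)}, require {in(p3,t1), truck_at(t1,hub)}
    → {in(p1,t1), in(p3,t1), truck_at(t1,hub), truck_at(t2,whs1)}

== RESULT ==
["in(p1,t1)", "in(p3,t1)", "truck_at(t1,hub)", "truck_at(t2,whs1)"]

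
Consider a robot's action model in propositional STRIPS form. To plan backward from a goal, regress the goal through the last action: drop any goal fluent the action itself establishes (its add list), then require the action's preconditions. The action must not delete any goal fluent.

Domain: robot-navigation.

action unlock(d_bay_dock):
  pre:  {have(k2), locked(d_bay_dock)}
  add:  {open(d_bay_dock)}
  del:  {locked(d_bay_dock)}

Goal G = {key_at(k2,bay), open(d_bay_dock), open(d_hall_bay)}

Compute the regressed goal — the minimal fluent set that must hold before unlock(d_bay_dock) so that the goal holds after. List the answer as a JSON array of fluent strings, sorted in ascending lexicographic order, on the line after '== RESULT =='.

Compute (G \ add) ∪ pre:
  G ∩ del = {}  (empty — regression defined)
  G \ add = {key_at(k2,bay), open(d_bay_dock), open(d_hall_bay)} \ {open(d_bay_dock)} = {key_at(k2,bay), open(d_hall_bay)}
  ∪ pre   = {key_at(k2,bay), open(d_hall_bay)} ∪ {have(k2), locked(d_bay_dock)}
          = {have(k2), key_at(k2,bay), locked(d_bay_dock), open(d_hall_bay)}

== RESULT ==
["have(k2)", "key_at(k2,bay)", "locked(d_bay_dock)", "open(d_hall_bay)"]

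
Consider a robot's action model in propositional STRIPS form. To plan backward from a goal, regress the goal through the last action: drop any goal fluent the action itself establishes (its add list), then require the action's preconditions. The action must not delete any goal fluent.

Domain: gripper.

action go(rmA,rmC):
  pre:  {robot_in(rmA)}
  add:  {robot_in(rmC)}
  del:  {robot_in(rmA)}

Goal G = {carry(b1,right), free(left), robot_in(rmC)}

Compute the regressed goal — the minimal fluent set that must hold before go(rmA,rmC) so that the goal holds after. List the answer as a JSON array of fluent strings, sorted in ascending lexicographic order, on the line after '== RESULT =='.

Compute (G \ add) ∪ pre:
  G ∩ del = {}  (empty — regression defined)
  G \ add = {carry(b1,right), free(left), robot_in(rmC)} \ {robot_in(rmC)} = {carry(b1,right), free(left)}
  ∪ pre   = {carry(b1,right), free(left)} ∪ {robot_in(rmA)}
          = {carry(b1,right), free(left), robot_in(rmA)}

== RESULT ==
["carry(b1,right)", "free(left)", "robot_in(rmA)"]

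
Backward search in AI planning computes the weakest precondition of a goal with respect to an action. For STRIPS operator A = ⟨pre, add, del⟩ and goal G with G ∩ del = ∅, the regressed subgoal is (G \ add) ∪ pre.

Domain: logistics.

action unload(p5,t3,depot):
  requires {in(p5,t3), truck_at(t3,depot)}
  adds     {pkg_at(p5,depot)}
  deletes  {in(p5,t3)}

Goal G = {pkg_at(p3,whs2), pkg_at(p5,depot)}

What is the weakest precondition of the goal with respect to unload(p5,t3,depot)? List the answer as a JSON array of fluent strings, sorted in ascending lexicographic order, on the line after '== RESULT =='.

Regress:
  G ∩ del = {}  (empty — regression defined)
  G \ add = {pkg_at(p3,whs2), pkg_at(p5,depot)} \ {pkg_at(p5,depot)} = {pkg_at(p3,whs2)}
  ∪ pre   = {pkg_at(p3,whs2)} ∪ {in(p5,t3), truck_at(t3,depot)}
          = {in(p5,t3), pkg_at(p3,whs2), truck_at(t3,depot)}

== RESULT ==
["in(p5,t3)", "pkg_at(p3,whs2)", "truck_at(t3,depot)"]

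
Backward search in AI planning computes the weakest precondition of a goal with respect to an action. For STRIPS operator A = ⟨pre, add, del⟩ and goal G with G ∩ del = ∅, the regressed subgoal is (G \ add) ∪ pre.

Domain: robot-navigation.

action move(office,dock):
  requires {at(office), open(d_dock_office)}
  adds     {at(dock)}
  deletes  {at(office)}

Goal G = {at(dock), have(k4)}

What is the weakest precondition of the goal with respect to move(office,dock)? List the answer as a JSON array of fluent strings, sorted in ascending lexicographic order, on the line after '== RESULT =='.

Compute (G \ add) ∪ pre:
  G ∩ del = {}  (empty — regression defined)
  G \ add = {at(dock), have(k4)} \ {at(dock)} = {have(k4)}
  ∪ pre   = {have(k4)} ∪ {at(office), open(d_dock_office)}
          = {at(office), have(k4), open(d_dock_office)}

== RESULT ==
["at(office)", "have(k4)", "open(d_dock_office)"]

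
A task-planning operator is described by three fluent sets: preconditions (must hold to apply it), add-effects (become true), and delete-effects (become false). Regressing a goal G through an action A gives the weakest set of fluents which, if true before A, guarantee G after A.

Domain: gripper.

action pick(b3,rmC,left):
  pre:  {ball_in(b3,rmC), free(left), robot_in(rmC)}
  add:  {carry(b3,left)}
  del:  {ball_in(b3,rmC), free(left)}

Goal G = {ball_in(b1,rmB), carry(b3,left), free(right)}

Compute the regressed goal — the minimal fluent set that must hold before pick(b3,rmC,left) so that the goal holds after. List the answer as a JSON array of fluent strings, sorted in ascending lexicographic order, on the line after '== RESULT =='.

Regress:
  G ∩ del = {}  (empty — regression defined)
  G \ add = {ball_in(b1,rmB), carry(b3,left), free(right)} \ {carry(b3,left)} = {ball_in(b1,rmB), free(right)}
  ∪ pre   = {ball_in(b1,rmB), free(right)} ∪ {ball_in(b3,rmC), free(left), robot_in(rmC)}
          = {ball_in(b1,rmB), ball_in(b3,rmC), free(left), free(right), robot_in(rmC)}

== RESULT ==
["ball_in(b1,rmB)", "ball_in(b3,rmC)", "free(left)", "free(right)", "robot_in(rmC)"]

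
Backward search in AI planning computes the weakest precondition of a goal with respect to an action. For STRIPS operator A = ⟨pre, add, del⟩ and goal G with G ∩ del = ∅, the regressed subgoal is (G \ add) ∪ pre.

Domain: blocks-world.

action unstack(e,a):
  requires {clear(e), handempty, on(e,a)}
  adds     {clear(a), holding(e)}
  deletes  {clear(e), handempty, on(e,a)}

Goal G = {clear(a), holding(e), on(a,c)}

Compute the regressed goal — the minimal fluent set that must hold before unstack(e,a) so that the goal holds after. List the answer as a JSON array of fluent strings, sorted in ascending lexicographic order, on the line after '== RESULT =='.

Regress:
  G ∩ del = {}  (empty — regression defined)
  G \ add = {clear(a), holding(e), on(a,c)} \ {clear(a), holding(e)} = {on(a,c)}
  ∪ pre   = {on(a,c)} ∪ {clear(e), handempty, on(e,a)}
          = {clear(e), handempty, on(a,c), on(e,a)}

== RESULT ==
["clear(e)", "handempty", "on(a,c)", "on(e,a)"]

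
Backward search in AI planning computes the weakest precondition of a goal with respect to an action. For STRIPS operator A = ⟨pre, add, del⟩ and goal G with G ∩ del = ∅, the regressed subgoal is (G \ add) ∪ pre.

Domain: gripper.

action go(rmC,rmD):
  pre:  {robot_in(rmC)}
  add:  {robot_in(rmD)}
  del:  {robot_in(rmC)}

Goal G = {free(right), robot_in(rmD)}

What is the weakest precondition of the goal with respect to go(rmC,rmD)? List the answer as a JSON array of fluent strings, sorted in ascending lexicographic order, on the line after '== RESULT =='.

Regress:
  G ∩ del = {}  (empty — regression defined)
  G \ add = {free(right), robot_in(rmD)} \ {robot_in(rmD)} = {free(right)}
  ∪ pre   = {free(right)} ∪ {robot_in(rmC)}
          = {free(right), robot_in(rmC)}

== RESULT ==
["free(right)", "robot_in(rmC)"]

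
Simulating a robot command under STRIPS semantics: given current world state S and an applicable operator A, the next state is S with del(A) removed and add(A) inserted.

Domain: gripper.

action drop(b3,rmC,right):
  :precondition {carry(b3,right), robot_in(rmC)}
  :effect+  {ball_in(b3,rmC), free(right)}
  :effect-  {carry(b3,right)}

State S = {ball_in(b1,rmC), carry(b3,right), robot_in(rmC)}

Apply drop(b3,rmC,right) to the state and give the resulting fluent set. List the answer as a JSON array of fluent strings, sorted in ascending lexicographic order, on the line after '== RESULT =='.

Compute (S \ del) ∪ add:
  pre ⊆ S: {carry(b3,right), robot_in(rmC)} ⊆ S  — applicable
  S \ del = {ball_in(b1,rmC), robot_in(rmC)}
  ∪ add   = {ball_in(b1,rmC), ball_in(b3,rmC), free(right), robot_in(rmC)}

== RESULT ==
["ball_in(b1,rmC)", "ball_in(b3,rmC)", "free(right)", "robot_in(rmC)"]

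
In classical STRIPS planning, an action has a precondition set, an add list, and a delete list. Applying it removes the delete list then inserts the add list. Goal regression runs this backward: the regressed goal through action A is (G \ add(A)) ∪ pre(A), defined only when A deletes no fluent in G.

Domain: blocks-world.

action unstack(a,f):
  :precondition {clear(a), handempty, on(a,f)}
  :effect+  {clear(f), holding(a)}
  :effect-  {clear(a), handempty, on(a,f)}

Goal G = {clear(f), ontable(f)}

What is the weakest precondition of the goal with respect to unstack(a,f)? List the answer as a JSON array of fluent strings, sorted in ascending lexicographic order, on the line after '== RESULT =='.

Regress:
  G ∩ del = {}  (empty — regression defined)
  G \ add = {clear(f), ontable(f)} \ {clear(f), holding(a)} = {ontable(f)}
  ∪ pre   = {ontable(f)} ∪ {clear(a), handempty, on(a,f)}
          = {clear(a), handempty, on(a,f), ontable(f)}

== RESULT ==
["clear(a)", "handempty", "on(a,f)", "ontable(f)"]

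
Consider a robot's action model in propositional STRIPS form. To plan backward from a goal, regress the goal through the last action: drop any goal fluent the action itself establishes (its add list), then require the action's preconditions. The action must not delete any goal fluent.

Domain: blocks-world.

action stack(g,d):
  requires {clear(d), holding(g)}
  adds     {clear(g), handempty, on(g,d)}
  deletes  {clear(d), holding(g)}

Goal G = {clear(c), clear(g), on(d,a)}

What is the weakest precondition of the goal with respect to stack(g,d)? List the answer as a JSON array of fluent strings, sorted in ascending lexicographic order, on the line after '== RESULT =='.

Regress:
  G ∩ del = {}  (empty — regression defined)
  G \ add = {clear(c), clear(g), on(d,a)} \ {clear(g), handempty, on(g,d)} = {clear(c), on(d,a)}
  ∪ pre   = {clear(c), on(d,a)} ∪ {clear(d), holding(g)}
          = {clear(c), clear(d), holding(g), on(d,a)}

== RESULT ==
["clear(c)", "clear(d)", "holding(g)", "on(d,a)"]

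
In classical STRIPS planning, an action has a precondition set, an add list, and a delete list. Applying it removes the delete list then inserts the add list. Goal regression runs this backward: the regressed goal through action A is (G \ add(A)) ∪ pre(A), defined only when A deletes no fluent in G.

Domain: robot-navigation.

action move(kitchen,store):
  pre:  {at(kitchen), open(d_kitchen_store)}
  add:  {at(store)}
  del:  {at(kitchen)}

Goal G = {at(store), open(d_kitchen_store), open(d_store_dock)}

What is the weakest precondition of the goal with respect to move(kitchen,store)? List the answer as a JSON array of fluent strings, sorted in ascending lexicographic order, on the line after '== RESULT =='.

Regress:
  G ∩ del = {}  (empty — regression defined)
  G \ add = {at(store), open(d_kitchen_store), open(d_store_dock)} \ {at(store)} = {open(d_kitchen_store), open(d_store_dock)}
  ∪ pre   = {open(d_kitchen_store), open(d_store_dock)} ∪ {at(kitchen), open(d_kitchen_store)}
          = {at(kitchen), open(d_kitchen_store), open(d_store_dock)}

== RESULT ==
["at(kitchen)", "open(d_kitchen_store)", "open(d_store_dock)"]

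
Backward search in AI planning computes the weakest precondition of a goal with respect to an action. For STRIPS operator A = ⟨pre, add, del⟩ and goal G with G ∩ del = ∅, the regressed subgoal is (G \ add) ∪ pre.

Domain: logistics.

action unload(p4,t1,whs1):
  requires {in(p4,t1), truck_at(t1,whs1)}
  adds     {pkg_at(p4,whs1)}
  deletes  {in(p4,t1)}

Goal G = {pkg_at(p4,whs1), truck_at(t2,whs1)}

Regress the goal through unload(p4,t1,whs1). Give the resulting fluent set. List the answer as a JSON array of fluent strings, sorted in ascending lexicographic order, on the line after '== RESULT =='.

Regress:
  G ∩ del = {}  (empty — regression defined)
  G \ add = {pkg_at(p4,whs1), truck_at(t2,whs1)} \ {pkg_at(p4,whs1)} = {truck_at(t2,whs1)}
  ∪ pre   = {truck_at(t2,whs1)} ∪ {in(p4,t1), truck_at(t1,whs1)}
          = {in(p4,t1), truck_at(t1,whs1), truck_at(t2,whs1)}

== RESULT ==
["in(p4,t1)", "truck_at(t1,whs1)", "truck_at(t2,whs1)"]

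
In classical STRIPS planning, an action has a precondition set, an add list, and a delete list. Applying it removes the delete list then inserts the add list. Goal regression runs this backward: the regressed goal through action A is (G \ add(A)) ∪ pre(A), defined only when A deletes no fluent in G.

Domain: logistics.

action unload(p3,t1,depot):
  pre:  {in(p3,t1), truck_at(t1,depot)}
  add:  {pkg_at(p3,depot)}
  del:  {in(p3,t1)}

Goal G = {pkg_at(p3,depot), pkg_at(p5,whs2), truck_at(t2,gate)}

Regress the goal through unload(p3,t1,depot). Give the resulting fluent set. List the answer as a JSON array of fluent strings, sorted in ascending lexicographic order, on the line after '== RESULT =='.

Regress:
  G ∩ del = {}  (empty — regression defined)
  G \ add = {pkg_at(p3,depot), pkg_at(p5,whs2), truck_at(t2,gate)} \ {pkg_at(p3,depot)} = {pkg_at(p5,whs2), truck_at(t2,gate)}
  ∪ pre   = {pkg_at(p5,whs2), truck_at(t2,gate)} ∪ {in(p3,t1), truck_at(t1,depot)}
          = {in(p3,t1), pkg_at(p5,whs2), truck_at(t1,depot), truck_at(t2,gate)}

== RESULT ==
["in(p3,t1)", "pkg_at(p5,whs2)", "truck_at(t1,depot)", "truck_at(t2,gate)"]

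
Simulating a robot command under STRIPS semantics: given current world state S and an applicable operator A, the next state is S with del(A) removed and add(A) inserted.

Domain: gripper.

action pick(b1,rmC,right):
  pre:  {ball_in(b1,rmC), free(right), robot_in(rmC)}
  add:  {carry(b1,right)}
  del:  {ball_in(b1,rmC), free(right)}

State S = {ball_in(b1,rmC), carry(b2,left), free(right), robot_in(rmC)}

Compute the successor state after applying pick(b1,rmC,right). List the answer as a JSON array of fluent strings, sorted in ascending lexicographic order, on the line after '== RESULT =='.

Compute (S \ del) ∪ add:
  pre ⊆ S: {ball_in(b1,rmC), free(right), robot_in(rmC)} ⊆ S  — applicable
  S \ del = {carry(b2,left), robot_in(rmC)}
  ∪ add   = {carry(b1,right), carry(b2,left), robot_in(rmC)}

== RESULT ==
["carry(b1,right)", "carry(b2,left)", "robot_in(rmC)"]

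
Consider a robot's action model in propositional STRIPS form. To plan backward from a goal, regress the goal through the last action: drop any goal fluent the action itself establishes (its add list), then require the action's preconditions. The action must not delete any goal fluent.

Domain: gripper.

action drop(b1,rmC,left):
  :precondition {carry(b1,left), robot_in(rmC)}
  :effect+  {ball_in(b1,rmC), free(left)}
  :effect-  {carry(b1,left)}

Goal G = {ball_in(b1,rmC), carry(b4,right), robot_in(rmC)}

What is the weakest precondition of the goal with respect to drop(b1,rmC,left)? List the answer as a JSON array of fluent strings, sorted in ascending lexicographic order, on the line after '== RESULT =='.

Compute (G \ add) ∪ pre:
  G ∩ del = {}  (empty — regression defined)
  G \ add = {ball_in(b1,rmC), carry(b4,right), robot_in(rmC)} \ {ball_in(b1,rmC), free(left)} = {carry(b4,right), robot_in(rmC)}
  ∪ pre   = {carry(b4,right), robot_in(rmC)} ∪ {carry(b1,left), robot_in(rmC)}
          = {carry(b1,left), carry(b4,right), robot_in(rmC)}

== RESULT ==
["carry(b1,left)", "carry(b4,right)", "robot_in(rmC)"]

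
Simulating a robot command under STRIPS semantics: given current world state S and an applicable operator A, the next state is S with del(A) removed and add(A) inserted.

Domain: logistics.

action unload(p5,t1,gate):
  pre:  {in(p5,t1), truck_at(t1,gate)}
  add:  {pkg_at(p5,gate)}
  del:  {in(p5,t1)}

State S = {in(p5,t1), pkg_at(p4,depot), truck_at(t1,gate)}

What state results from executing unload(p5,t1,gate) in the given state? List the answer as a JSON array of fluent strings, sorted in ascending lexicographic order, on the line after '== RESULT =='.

Compute (S \ del) ∪ add:
  pre ⊆ S: {in(p5,t1), truck_at(t1,gate)} ⊆ S  — applicable
  S \ del = {pkg_at(p4,depot), truck_at(t1,gate)}
  ∪ add   = {pkg_at(p4,depot), pkg_at(p5,gate), truck_at(t1,gate)}

== RESULT ==
["pkg_at(p4,depot)", "pkg_at(p5,gate)", "truck_at(t1,gate)"]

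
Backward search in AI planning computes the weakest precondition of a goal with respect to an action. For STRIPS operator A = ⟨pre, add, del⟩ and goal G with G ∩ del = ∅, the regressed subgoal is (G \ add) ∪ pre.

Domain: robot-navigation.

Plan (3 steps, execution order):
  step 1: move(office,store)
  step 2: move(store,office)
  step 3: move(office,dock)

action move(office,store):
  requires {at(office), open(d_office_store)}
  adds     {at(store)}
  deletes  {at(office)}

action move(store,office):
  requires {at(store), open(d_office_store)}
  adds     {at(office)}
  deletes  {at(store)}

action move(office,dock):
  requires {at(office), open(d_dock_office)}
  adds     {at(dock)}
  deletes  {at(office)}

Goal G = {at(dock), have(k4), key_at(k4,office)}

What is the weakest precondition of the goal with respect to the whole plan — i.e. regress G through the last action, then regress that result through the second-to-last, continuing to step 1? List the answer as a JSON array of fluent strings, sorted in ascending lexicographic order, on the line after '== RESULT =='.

Work backward from the goal:
  through step 3 (move(office,dock)): drop {at(dock)}, keep {have(k4), key_at(k4,office)}, require {at(office), open(d_dock_office)}
    → {at(office), have(k4), key_at(k4,office), open(d_dock_office)}
  through step 2 (move(store,office)): drop {at(office)}, keep {have(k4), key_at(k4,office), open(d_dock_office)}, require {at(store), open(d_office_store)}
    → {at(store), have(k4), key_at(k4,office), open(d_dock_office), open(d_office_store)}
  through step 1 (move(office,store)): drop {at(store)}, keep {have(k4), key_at(k4,office), open(d_dock_office), open(d_office_store)}, require {at(office), open(d_office_store)}
    → {at(office), have(k4), key_at(k4,office), open(d_dock_office), open(d_office_store)}

== RESULT ==
["at(office)", "have(k4)", "key_at(k4,office)", "open(d_dock_office)", "open(d_office_store)"]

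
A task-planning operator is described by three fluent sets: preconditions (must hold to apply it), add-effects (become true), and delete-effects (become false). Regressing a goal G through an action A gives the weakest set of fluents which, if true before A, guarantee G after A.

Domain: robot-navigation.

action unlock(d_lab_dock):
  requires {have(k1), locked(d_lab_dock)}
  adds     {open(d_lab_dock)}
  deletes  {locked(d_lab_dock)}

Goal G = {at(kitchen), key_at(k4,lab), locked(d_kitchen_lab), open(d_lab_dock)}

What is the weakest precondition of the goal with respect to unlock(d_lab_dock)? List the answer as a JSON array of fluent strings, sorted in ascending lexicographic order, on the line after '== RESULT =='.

Regress:
  G ∩ del = {}  (empty — regression defined)
  G \ add = {at(kitchen), key_at(k4,lab), locked(d_kitchen_lab), open(d_lab_dock)} \ {open(d_lab_dock)} = {at(kitchen), key_at(k4,lab), locked(d_kitchen_lab)}
  ∪ pre   = {at(kitchen), key_at(k4,lab), locked(d_kitchen_lab)} ∪ {have(k1), locked(d_lab_dock)}
          = {at(kitchen), have(k1), key_at(k4,lab), locked(d_kitchen_lab), locked(d_lab_dock)}

== RESULT ==
["at(kitchen)", "have(k1)", "key_at(k4,lab)", "locked(d_kitchen_lab)", "locked(d_lab_dock)"]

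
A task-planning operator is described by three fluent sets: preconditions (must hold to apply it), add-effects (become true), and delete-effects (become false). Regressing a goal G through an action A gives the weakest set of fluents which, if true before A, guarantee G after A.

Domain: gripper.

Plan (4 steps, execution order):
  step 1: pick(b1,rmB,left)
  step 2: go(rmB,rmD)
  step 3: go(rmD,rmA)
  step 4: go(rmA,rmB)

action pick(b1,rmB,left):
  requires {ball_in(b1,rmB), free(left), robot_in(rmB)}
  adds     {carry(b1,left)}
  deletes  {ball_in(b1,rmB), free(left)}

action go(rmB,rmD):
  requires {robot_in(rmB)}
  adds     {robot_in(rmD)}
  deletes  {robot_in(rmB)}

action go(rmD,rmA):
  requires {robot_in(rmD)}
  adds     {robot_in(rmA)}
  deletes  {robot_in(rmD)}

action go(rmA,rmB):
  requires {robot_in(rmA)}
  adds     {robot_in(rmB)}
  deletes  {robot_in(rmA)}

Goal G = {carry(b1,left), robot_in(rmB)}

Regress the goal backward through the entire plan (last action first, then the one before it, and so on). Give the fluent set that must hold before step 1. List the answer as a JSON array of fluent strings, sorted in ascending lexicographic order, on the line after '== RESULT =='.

Regress step by step:
  through step 4 (go(rmA,rmB)): drop {robot_in(rmB)}, keep {carry(b1,left)}, require {robot_in(rmA)}
    → {carry(b1,left), robot_in(rmA)}
  through step 3 (go(rmD,rmA)): drop {robot_in(rmA)}, keep {carry(b1,left)}, require {robot_in(rmD)}
    → {carry(b1,left), robot_in(rmD)}
  through step 2 (go(rmB,rmD)): drop {robot_in(rmD)}, keep {carry(b1,left)}, require {robot_in(rmB)}
    → {carry(b1,left), robot_in(rmB)}
  through step 1 (pick(b1,rmB,left)): drop {carry(b1,left)}, keep {robot_in(rmB)}, require {ball_in(b1,rmB), free(left), robot_in(rmB)}
    → {ball_in(b1,rmB), free(left), robot_in(rmB)}

== RESULT ==
["ball_in(b1,rmB)", "free(left)", "robot_in(rmB)"]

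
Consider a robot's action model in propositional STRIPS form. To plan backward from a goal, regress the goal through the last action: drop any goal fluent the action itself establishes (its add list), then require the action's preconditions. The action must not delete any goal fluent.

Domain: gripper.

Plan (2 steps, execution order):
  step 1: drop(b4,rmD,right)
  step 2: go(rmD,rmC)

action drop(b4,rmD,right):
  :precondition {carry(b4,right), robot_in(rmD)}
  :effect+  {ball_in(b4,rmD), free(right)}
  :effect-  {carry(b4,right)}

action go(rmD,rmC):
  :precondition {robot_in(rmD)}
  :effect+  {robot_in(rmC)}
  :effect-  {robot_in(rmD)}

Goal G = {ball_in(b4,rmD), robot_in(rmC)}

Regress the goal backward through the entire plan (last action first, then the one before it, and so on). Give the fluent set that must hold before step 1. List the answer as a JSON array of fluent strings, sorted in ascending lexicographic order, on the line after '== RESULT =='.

Regress step by step:
  through step 2 (go(rmD,rmC)): drop {robot_in(rmC)}, keep {ball_in(b4,rmD)}, require {robot_in(rmD)}
    → {ball_in(b4,rmD), robot_in(rmD)}
  through step 1 (drop(b4,rmD,right)): drop {ball_in(b4,rmD)}, keep {robot_in(rmD)}, require {carry(b4,right), robot_in(rmD)}
    → {carry(b4,right), robot_in(rmD)}

== RESULT ==
["carry(b4,right)", "robot_in(rmD)"]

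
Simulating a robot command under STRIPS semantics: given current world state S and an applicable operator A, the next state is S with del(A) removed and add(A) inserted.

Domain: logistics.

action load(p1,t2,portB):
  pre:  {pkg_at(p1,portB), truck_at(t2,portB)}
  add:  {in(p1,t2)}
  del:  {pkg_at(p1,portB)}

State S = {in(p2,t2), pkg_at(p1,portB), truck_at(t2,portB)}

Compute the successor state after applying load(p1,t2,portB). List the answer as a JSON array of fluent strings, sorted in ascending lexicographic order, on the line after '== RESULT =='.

Progress:
  pre ⊆ S: {pkg_at(p1,portB), truck_at(t2,portB)} ⊆ S  — applicable
  S \ del = {in(p2,t2), truck_at(t2,portB)}
  ∪ add   = {in(p1,t2), in(p2,t2), truck_at(t2,portB)}

== RESULT ==
["in(p1,t2)", "in(p2,t2)", "truck_at(t2,portB)"]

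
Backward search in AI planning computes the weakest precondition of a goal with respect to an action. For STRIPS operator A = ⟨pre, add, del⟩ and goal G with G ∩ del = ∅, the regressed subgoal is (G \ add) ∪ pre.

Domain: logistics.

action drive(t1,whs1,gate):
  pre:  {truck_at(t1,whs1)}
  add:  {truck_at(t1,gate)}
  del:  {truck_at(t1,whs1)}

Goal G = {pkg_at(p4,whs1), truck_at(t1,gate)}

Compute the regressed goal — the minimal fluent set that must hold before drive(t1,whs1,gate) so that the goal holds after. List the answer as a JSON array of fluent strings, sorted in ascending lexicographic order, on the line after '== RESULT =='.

Regress:
  G ∩ del = {}  (empty — regression defined)
  G \ add = {pkg_at(p4,whs1), truck_at(t1,gate)} \ {truck_at(t1,gate)} = {pkg_at(p4,whs1)}
  ∪ pre   = {pkg_at(p4,whs1)} ∪ {truck_at(t1,whs1)}
          = {pkg_at(p4,whs1), truck_at(t1,whs1)}

== RESULT ==
["pkg_at(p4,whs1)", "truck_at(t1,whs1)"]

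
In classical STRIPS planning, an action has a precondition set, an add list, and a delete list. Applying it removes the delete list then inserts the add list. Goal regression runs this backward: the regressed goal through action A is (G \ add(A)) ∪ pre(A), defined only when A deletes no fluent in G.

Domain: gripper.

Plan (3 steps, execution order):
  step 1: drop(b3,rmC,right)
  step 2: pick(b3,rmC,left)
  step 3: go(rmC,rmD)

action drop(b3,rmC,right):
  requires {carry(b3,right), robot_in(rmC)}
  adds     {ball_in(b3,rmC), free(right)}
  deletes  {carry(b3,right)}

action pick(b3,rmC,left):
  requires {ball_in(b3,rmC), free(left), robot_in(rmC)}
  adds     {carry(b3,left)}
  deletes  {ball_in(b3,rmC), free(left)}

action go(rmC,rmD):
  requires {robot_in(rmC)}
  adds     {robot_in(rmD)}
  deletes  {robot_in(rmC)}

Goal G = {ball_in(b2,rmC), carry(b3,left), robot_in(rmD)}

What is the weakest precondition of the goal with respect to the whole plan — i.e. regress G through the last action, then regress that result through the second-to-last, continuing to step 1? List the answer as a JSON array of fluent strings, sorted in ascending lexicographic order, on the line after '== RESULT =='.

Regress step by step:
  through step 3 (go(rmC,rmD)): drop {robot_in(rmD)}, keep {ball_in(b2,rmC), carry(b3,left)}, require {robot_in(rmC)}
    → {ball_in(b2,rmC), carry(b3,left), robot_in(rmC)}
  through step 2 (pick(b3,rmC,left)): drop {carry(b3,left)}, keep {ball_in(b2,rmC), robot_in(rmC)}, require {ball_in(b3,rmC), free(left), robot_in(rmC)}
    → {ball_in(b2,rmC), ball_in(b3,rmC), free(left), robot_in(rmC)}
  through step 1 (drop(b3,rmC,right)): drop {ball_in(b3,rmC)}, keep {ball_in(b2,rmC), free(left), robot_in(rmC)}, require {carry(b3,right), robot_in(rmC)}
    → {ball_in(b2,rmC), carry(b3,right), free(left), robot_in(rmC)}

== RESULT ==
["ball_in(b2,rmC)", "carry(b3,right)", "free(left)", "robot_in(rmC)"]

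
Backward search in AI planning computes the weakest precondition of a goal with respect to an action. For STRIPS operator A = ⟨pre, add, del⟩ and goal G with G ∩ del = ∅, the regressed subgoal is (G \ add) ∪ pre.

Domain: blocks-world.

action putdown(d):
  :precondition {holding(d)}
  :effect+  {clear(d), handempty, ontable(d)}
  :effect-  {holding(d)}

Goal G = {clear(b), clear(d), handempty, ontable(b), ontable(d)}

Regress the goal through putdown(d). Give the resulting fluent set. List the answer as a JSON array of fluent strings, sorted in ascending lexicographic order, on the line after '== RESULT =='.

Regress:
  G ∩ del = {}  (empty — regression defined)
  G \ add = {clear(b), clear(d), handempty, ontable(b), ontable(d)} \ {clear(d), handempty, ontable(d)} = {clear(b), ontable(b)}
  ∪ pre   = {clear(b), ontable(b)} ∪ {holding(d)}
          = {clear(b), holding(d), ontable(b)}

== RESULT ==
["clear(b)", "holding(d)", "ontable(b)"]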